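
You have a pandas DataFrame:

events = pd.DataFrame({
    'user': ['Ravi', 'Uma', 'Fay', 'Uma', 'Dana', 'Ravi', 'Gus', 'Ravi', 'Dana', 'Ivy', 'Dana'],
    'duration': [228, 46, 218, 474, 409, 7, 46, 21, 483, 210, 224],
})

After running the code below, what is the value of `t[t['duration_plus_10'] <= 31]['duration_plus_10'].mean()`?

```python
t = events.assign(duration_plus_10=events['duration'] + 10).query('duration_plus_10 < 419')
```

add column duration_plus_10 = events['duration'] + 10:
    user  duration  duration_plus_10
0   Ravi       228               238
1    Uma        46                56
2    Fay       218               228
3    Uma       474               484
4   Dana       409               419
5   Ravi         7                17
6    Gus        46                56
7   Ravi        21                31
8   Dana       483               493
9    Ivy       210               220
10  Dana       224               234
filter rows where duration_plus_10 < 419:
    user  duration  duration_plus_10
0   Ravi       228               238
1    Uma        46                56
2    Fay       218               228
5   Ravi         7                17
6    Gus        46                56
7   Ravi        21                31
9    Ivy       210               220
10  Dana       224               234
filter rows where duration_plus_10 <= 31:
   user  duration  duration_plus_10
5  Ravi         7                17
7  Ravi        21                31
Reading off the mean of column 'duration_plus_10', we get 24.0.

24.0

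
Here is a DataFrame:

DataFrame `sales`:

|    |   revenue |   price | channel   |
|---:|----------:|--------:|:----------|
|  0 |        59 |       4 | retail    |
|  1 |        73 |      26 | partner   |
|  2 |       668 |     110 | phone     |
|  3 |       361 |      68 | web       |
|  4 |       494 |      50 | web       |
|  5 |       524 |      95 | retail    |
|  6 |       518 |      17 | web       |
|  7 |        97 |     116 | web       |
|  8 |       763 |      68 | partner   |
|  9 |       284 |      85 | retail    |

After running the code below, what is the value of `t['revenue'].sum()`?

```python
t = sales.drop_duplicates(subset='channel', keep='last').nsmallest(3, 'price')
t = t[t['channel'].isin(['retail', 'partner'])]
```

1047

drop duplicate channel (keep=last):
   revenue  price  channel
2      668    110    phone
7       97    116      web
8      763     68  partner
9      284     85   retail
take 3 rows with smallest price:
   revenue  price  channel
8      763     68  partner
9      284     85   retail
2      668    110    phone
filter rows where channel in ['retail', 'partner']:
   revenue  price  channel
8      763     68  partner
9      284     85   retail
Then the sum of column 'revenue': 1047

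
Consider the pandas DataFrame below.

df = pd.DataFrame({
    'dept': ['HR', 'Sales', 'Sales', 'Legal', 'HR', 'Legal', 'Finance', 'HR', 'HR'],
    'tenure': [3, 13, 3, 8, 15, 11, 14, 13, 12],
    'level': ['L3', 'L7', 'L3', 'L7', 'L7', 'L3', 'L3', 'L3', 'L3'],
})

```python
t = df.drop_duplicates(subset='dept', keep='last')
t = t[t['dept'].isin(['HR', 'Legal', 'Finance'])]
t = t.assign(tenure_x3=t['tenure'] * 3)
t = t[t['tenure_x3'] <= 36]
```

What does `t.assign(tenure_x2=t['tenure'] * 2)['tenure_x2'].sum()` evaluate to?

drop duplicate dept (keep=last):
      dept  tenure level
2    Sales       3    L3
5    Legal      11    L3
6  Finance      14    L3
8       HR      12    L3
filter rows where dept in ['HR', 'Legal', 'Finance']:
      dept  tenure level
5    Legal      11    L3
6  Finance      14    L3
8       HR      12    L3
add column tenure_x3 = t['tenure'] * 3:
      dept  tenure level  tenure_x3
5    Legal      11    L3         33
6  Finance      14    L3         42
8       HR      12    L3         36
filter rows where tenure_x3 <= 36:
    dept  tenure level  tenure_x3
5  Legal      11    L3         33
8     HR      12    L3         36
add column tenure_x2 = t['tenure'] * 2:
    dept  tenure level  tenure_x3  tenure_x2
5  Legal      11    L3         33         22
8     HR      12    L3         36         24
Hence 46.

46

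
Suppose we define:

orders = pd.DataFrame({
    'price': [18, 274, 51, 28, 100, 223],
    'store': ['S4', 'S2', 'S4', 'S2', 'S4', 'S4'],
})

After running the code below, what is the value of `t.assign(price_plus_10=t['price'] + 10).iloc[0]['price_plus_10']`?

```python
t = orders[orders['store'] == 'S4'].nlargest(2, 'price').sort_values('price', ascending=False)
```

233

filter rows where store == 'S4':
   price store
0     18    S4
2     51    S4
4    100    S4
5    223    S4
take 2 rows with largest price:
   price store
5    223    S4
4    100    S4
sort by price descending:
   price store
5    223    S4
4    100    S4
add column price_plus_10 = t['price'] + 10:
   price store  price_plus_10
5    223    S4            233
4    100    S4            110
value at position 0, column 'price_plus_10' → 233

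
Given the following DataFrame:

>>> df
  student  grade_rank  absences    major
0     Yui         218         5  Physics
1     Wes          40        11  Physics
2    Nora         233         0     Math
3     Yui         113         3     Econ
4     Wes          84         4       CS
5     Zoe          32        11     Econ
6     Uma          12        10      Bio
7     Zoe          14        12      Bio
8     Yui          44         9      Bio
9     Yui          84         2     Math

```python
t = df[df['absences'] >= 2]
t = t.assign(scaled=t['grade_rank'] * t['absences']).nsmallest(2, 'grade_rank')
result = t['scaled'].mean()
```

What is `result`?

filter rows where absences >= 2:
  student  grade_rank  absences    major
0     Yui         218         5  Physics
1     Wes          40        11  Physics
3     Yui         113         3     Econ
4     Wes          84         4       CS
5     Zoe          32        11     Econ
6     Uma          12        10      Bio
7     Zoe          14        12      Bio
8     Yui          44         9      Bio
9     Yui          84         2     Math
add column scaled = t['grade_rank'] * t['absences']:
  student  grade_rank  absences    major  scaled
0     Yui         218         5  Physics    1090
1     Wes          40        11  Physics     440
3     Yui         113         3     Econ     339
4     Wes          84         4       CS     336
5     Zoe          32        11     Econ     352
6     Uma          12        10      Bio     120
7     Zoe          14        12      Bio     168
8     Yui          44         9      Bio     396
9     Yui          84         2     Math     168
take 2 rows with smallest grade_rank:
  student  grade_rank  absences major  scaled
6     Uma          12        10   Bio     120
7     Zoe          14        12   Bio     168
Hence 144.0.

144.0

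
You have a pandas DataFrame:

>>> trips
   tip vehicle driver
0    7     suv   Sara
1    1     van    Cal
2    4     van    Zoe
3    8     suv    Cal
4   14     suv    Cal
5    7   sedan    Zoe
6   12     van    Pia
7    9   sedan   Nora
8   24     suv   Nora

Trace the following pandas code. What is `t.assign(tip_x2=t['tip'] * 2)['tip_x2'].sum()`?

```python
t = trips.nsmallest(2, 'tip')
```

10

take 2 rows with smallest tip:
   tip vehicle driver
1    1     van    Cal
2    4     van    Zoe
add column tip_x2 = t['tip'] * 2:
   tip vehicle driver  tip_x2
1    1     van    Cal       2
2    4     van    Zoe       8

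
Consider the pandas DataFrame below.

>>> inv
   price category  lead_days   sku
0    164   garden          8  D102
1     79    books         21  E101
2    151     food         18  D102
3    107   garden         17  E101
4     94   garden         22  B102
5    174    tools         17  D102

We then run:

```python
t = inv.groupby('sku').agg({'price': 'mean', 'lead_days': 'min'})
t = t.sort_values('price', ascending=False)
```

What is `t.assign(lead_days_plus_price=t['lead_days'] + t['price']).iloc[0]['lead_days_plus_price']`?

group by sku: mean(price), min(lead_days):
      price  lead_days
sku                   
B102   94.0         22
D102  163.0          8
E101   93.0         17
sort by price descending:
      price  lead_days
sku                   
D102  163.0          8
B102   94.0         22
E101   93.0         17
add column lead_days_plus_price = t['lead_days'] + t['price']:
      price  lead_days  lead_days_plus_price
sku                                         
D102  163.0          8                 171.0
B102   94.0         22                 116.0
E101   93.0         17                 110.0
The value at position 0, column 'lead_days_plus_price' is 171.0.

171.0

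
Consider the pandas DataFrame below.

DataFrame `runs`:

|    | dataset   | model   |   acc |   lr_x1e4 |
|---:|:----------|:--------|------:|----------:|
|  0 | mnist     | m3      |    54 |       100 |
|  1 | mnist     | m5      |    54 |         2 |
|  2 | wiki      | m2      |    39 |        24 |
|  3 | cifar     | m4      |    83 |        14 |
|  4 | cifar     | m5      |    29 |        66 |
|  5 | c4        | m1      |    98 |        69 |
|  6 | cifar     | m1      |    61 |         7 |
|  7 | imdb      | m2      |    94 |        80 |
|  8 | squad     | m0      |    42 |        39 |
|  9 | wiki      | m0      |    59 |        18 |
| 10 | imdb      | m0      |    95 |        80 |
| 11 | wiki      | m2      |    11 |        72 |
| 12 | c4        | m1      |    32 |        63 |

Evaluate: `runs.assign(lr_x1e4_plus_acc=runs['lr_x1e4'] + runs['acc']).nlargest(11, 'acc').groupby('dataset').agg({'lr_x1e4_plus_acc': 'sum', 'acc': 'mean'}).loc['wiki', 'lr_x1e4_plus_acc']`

add column lr_x1e4_plus_acc = runs['lr_x1e4'] + runs['acc']:
   dataset model  acc  lr_x1e4  lr_x1e4_plus_acc
0    mnist    m3   54      100               154
1    mnist    m5   54        2                56
2     wiki    m2   39       24                63
3    cifar    m4   83       14                97
4    cifar    m5   29       66                95
5       c4    m1   98       69               167
6    cifar    m1   61        7                68
7     imdb    m2   94       80               174
8    squad    m0   42       39                81
9     wiki    m0   59       18                77
10    imdb    m0   95       80               175
11    wiki    m2   11       72                83
12      c4    m1   32       63                95
take 11 rows with largest acc:
   dataset model  acc  lr_x1e4  lr_x1e4_plus_acc
5       c4    m1   98       69               167
10    imdb    m0   95       80               175
7     imdb    m2   94       80               174
3    cifar    m4   83       14                97
6    cifar    m1   61        7                68
9     wiki    m0   59       18                77
0    mnist    m3   54      100               154
1    mnist    m5   54        2                56
8    squad    m0   42       39                81
2     wiki    m2   39       24                63
12      c4    m1   32       63                95
group by dataset: sum(lr_x1e4_plus_acc), mean(acc):
         lr_x1e4_plus_acc   acc
dataset                        
c4                    262  65.0
cifar                 165  72.0
imdb                  349  94.5
mnist                 210  54.0
squad                  81  42.0
wiki                  140  49.0

140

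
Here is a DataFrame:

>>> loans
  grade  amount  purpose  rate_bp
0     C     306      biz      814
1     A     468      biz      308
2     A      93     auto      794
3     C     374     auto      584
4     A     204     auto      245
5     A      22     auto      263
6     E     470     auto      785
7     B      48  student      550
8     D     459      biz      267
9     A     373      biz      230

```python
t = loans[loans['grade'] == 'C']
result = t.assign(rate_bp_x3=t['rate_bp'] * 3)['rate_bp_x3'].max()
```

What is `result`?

2442

filter rows where grade == 'C':
  grade  amount purpose  rate_bp
0     C     306     biz      814
3     C     374    auto      584
add column rate_bp_x3 = t['rate_bp'] * 3:
  grade  amount purpose  rate_bp  rate_bp_x3
0     C     306     biz      814        2442
3     C     374    auto      584        1752
The max of column 'rate_bp_x3' is 2442.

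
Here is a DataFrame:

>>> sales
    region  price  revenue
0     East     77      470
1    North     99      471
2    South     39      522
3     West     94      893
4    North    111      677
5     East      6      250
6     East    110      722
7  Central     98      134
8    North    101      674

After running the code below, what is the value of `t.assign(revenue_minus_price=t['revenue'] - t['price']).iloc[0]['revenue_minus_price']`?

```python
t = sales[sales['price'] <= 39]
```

483

filter rows where price <= 39:
  region  price  revenue
2  South     39      522
5   East      6      250
add column revenue_minus_price = t['revenue'] - t['price']:
  region  price  revenue  revenue_minus_price
2  South     39      522                  483
5   East      6      250                  244
Reading off the value at position 0, column 'revenue_minus_price', we get 483.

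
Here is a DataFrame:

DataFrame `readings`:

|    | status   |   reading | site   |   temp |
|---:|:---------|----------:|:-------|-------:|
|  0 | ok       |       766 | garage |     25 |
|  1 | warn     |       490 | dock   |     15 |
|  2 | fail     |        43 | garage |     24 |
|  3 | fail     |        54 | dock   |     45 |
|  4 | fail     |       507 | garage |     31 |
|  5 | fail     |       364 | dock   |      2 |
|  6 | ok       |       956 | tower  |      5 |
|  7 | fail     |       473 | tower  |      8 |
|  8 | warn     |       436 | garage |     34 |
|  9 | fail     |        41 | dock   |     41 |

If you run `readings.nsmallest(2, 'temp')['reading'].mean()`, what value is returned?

660.0

take 2 rows with smallest temp:
  status  reading   site  temp
5   fail      364   dock     2
6     ok      956  tower     5
Reading off the mean of column 'reading', we get 660.0.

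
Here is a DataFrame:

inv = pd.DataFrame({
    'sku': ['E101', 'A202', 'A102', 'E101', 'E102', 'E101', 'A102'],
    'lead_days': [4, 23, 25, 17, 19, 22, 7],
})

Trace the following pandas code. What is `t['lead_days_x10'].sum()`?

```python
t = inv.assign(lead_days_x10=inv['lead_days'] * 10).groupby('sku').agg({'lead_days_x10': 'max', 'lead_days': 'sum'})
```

add column lead_days_x10 = inv['lead_days'] * 10:
    sku  lead_days  lead_days_x10
0  E101          4             40
1  A202         23            230
2  A102         25            250
3  E101         17            170
4  E102         19            190
5  E101         22            220
6  A102          7             70
group by sku: max(lead_days_x10), sum(lead_days):
      lead_days_x10  lead_days
sku                           
A102            250         32
A202            230         23
E101            220         43
E102            190         19
The sum of column 'lead_days_x10' is 890.

890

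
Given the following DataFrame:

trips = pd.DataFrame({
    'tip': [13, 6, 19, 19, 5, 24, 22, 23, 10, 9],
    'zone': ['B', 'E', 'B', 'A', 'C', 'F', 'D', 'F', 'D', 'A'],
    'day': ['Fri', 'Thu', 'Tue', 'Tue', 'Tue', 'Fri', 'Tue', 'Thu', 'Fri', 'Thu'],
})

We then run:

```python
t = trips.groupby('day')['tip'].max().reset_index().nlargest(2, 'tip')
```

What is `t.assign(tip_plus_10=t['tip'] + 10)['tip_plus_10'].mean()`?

33.5

group by day, max of tip:
day
Fri    24
Thu    23
Tue    22
Name: tip, dtype: int64
reset_index():
   day  tip
0  Fri   24
1  Thu   23
2  Tue   22
take 2 rows with largest tip:
   day  tip
0  Fri   24
1  Thu   23
add column tip_plus_10 = t['tip'] + 10:
   day  tip  tip_plus_10
0  Fri   24           34
1  Thu   23           33
Reading off the mean of column 'tip_plus_10', we get 33.5.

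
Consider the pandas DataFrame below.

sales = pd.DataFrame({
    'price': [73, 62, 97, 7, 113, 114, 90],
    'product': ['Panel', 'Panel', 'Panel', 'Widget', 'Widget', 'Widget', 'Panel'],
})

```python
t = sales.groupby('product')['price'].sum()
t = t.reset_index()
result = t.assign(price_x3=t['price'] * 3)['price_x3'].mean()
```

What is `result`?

834.0

group by product, sum of price:
product
Panel     322
Widget    234
Name: price, dtype: int64
reset_index():
  product  price
0   Panel    322
1  Widget    234
add column price_x3 = t['price'] * 3:
  product  price  price_x3
0   Panel    322       966
1  Widget    234       702
Finally, mean of column 'price_x3' = 834.0.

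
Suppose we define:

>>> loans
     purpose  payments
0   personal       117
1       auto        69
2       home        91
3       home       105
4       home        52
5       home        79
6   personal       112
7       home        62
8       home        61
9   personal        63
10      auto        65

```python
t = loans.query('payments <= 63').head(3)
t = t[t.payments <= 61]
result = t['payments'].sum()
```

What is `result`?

filter rows where payments <= 63:
    purpose  payments
4      home        52
7      home        62
8      home        61
9  personal        63
take first 3 rows:
  purpose  payments
4    home        52
7    home        62
8    home        61
filter rows where payments <= 61:
  purpose  payments
4    home        52
8    home        61
sum of column 'payments' → 113

113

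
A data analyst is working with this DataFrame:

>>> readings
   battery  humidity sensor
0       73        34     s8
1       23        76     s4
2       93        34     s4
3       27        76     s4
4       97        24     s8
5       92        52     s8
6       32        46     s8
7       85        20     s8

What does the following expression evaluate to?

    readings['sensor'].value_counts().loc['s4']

3

value_counts of sensor:
sensor
s8    5
s4    3
Name: count, dtype: int64
value at index 's4' → 3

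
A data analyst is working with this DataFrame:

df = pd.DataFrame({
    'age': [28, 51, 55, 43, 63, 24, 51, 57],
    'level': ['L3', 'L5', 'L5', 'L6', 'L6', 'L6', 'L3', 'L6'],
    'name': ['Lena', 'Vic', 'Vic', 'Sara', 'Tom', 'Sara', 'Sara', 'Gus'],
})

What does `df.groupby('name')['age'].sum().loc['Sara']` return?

118

group by name, sum of age:
name
Gus      57
Lena     28
Sara    118
Tom      63
Vic     106
Name: age, dtype: int64
Taking the value at index 'Sara' gives 118.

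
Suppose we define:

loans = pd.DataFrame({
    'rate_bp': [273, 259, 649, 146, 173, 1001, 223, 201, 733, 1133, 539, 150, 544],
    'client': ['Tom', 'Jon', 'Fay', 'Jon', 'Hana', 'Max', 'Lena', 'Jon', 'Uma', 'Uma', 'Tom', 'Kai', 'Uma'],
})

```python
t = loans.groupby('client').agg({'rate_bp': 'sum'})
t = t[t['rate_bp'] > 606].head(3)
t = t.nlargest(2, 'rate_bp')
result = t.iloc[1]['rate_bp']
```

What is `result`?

812

group by client, sum of rate_bp:
        rate_bp
client         
Fay         649
Hana        173
Jon         606
Kai         150
Lena        223
Max        1001
Tom         812
Uma        2410
filter rows where rate_bp > 606:
        rate_bp
client         
Fay         649
Max        1001
Tom         812
Uma        2410
take first 3 rows:
        rate_bp
client         
Fay         649
Max        1001
Tom         812
take 2 rows with largest rate_bp:
        rate_bp
client         
Max        1001
Tom         812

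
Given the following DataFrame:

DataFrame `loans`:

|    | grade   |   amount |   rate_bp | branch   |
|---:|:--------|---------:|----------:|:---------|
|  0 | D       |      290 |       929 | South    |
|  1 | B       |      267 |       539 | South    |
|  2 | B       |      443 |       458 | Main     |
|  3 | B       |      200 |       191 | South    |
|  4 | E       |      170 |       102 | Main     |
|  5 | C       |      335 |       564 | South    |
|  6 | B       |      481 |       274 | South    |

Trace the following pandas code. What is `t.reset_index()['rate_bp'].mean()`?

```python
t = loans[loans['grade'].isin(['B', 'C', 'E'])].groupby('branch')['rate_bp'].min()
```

filter rows where grade in ['B', 'C', 'E']:
  grade  amount  rate_bp branch
1     B     267      539  South
2     B     443      458   Main
3     B     200      191  South
4     E     170      102   Main
5     C     335      564  South
6     B     481      274  South
group by branch, min of rate_bp:
branch
Main     102
South    191
Name: rate_bp, dtype: int64
reset_index():
  branch  rate_bp
0   Main      102
1  South      191
mean of column 'rate_bp' → 146.5

146.5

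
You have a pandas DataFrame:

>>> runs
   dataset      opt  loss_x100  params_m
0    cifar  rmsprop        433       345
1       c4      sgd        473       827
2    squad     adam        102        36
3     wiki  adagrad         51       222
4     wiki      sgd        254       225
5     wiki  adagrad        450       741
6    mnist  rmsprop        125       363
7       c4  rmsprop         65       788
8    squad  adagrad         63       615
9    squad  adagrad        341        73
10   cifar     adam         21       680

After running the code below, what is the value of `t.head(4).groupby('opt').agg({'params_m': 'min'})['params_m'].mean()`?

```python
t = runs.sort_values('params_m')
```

111.333333333

sort by params_m:
   dataset      opt  loss_x100  params_m
2    squad     adam        102        36
9    squad  adagrad        341        73
3     wiki  adagrad         51       222
4     wiki      sgd        254       225
0    cifar  rmsprop        433       345
6    mnist  rmsprop        125       363
8    squad  adagrad         63       615
10   cifar     adam         21       680
5     wiki  adagrad        450       741
7       c4  rmsprop         65       788
1       c4      sgd        473       827
take first 4 rows:
  dataset      opt  loss_x100  params_m
2   squad     adam        102        36
9   squad  adagrad        341        73
3    wiki  adagrad         51       222
4    wiki      sgd        254       225
group by opt, min of params_m:
         params_m
opt              
adagrad        73
adam           36
sgd           225
Hence 111.333333333.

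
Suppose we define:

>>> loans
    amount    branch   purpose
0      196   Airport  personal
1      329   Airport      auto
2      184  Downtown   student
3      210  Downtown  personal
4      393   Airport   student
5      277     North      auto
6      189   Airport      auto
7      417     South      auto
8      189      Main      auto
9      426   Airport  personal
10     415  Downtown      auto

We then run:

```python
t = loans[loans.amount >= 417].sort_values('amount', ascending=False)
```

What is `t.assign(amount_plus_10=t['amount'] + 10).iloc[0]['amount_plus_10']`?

436

filter rows where amount >= 417:
   amount   branch   purpose
7     417    South      auto
9     426  Airport  personal
sort by amount descending:
   amount   branch   purpose
9     426  Airport  personal
7     417    South      auto
add column amount_plus_10 = t['amount'] + 10:
   amount   branch   purpose  amount_plus_10
9     426  Airport  personal             436
7     417    South      auto             427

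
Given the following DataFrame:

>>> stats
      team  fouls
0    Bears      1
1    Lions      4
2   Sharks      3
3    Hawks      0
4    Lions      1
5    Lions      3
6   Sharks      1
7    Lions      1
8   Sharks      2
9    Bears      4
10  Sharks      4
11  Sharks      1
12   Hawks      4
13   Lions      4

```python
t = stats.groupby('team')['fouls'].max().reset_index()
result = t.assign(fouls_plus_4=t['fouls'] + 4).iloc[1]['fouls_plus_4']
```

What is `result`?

group by team, max of fouls:
team
Bears     4
Hawks     4
Lions     4
Sharks    4
Name: fouls, dtype: int64
reset_index():
     team  fouls
0   Bears      4
1   Hawks      4
2   Lions      4
3  Sharks      4
add column fouls_plus_4 = t['fouls'] + 4:
     team  fouls  fouls_plus_4
0   Bears      4             8
1   Hawks      4             8
2   Lions      4             8
3  Sharks      4             8
So iloc[1]['fouls_plus_4'] = 8.

8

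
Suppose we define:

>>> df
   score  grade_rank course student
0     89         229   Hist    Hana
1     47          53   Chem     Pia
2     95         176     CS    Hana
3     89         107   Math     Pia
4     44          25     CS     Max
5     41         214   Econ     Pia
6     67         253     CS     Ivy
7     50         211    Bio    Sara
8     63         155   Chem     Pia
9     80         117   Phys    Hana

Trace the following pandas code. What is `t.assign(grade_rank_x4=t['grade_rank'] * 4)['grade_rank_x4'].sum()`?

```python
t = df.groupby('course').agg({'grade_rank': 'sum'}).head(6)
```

group by course, sum of grade_rank:
        grade_rank
course            
Bio            211
CS             454
Chem           208
Econ           214
Hist           229
Math           107
Phys           117
take first 6 rows:
        grade_rank
course            
Bio            211
CS             454
Chem           208
Econ           214
Hist           229
Math           107
add column grade_rank_x4 = t['grade_rank'] * 4:
        grade_rank  grade_rank_x4
course                           
Bio            211            844
CS             454           1816
Chem           208            832
Econ           214            856
Hist           229            916
Math           107            428
So sum() = 5692.

5692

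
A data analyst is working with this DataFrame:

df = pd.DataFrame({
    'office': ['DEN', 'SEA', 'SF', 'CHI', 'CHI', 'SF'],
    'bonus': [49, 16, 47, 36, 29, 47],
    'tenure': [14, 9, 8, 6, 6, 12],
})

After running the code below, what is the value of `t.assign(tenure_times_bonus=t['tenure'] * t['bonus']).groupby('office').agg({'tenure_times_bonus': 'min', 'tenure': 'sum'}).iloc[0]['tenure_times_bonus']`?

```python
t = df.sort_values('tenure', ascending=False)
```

sort by tenure descending:
  office  bonus  tenure
0    DEN     49      14
5     SF     47      12
1    SEA     16       9
2     SF     47       8
3    CHI     36       6
4    CHI     29       6
add column tenure_times_bonus = t['tenure'] * t['bonus']:
  office  bonus  tenure  tenure_times_bonus
0    DEN     49      14                 686
5     SF     47      12                 564
1    SEA     16       9                 144
2     SF     47       8                 376
3    CHI     36       6                 216
4    CHI     29       6                 174
group by office: min(tenure_times_bonus), sum(tenure):
        tenure_times_bonus  tenure
office                            
CHI                    174      12
DEN                    686      14
SEA                    144       9
SF                     376      20

174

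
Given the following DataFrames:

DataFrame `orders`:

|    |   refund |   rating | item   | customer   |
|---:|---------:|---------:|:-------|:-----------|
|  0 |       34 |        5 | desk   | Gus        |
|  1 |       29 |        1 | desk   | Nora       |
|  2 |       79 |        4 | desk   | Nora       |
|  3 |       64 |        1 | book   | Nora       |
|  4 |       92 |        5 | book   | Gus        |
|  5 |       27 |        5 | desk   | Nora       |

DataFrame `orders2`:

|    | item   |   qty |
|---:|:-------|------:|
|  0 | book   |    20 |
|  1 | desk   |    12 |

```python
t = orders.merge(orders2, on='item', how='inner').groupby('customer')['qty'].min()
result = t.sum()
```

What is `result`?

24

merge on 'item' (how='inner') → 6 rows:
   refund  rating  item customer  qty
0      34       5  desk      Gus   12
1      29       1  desk     Nora   12
2      79       4  desk     Nora   12
3      64       1  book     Nora   20
4      92       5  book      Gus   20
5      27       5  desk     Nora   12
group by customer, min of qty:
customer
Gus     12
Nora    12
Name: qty, dtype: int64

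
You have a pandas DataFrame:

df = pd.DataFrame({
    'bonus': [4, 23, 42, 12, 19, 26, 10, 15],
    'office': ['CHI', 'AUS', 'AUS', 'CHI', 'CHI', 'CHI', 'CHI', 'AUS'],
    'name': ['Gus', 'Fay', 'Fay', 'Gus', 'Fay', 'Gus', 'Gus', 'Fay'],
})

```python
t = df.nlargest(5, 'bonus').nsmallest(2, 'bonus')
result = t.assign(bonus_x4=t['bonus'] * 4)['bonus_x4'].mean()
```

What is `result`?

take 5 rows with largest bonus:
   bonus office name
2     42    AUS  Fay
5     26    CHI  Gus
1     23    AUS  Fay
4     19    CHI  Fay
7     15    AUS  Fay
take 2 rows with smallest bonus:
   bonus office name
7     15    AUS  Fay
4     19    CHI  Fay
add column bonus_x4 = t['bonus'] * 4:
   bonus office name  bonus_x4
7     15    AUS  Fay        60
4     19    CHI  Fay        76

68.0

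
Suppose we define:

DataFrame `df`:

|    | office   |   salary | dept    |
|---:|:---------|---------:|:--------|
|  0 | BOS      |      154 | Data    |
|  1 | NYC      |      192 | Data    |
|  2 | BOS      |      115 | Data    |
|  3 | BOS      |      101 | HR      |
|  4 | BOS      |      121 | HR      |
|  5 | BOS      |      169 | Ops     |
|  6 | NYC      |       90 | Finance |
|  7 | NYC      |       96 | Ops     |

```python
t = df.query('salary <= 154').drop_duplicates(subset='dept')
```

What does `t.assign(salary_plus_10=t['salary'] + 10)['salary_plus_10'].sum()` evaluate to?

481

filter rows where salary <= 154:
  office  salary     dept
0    BOS     154     Data
2    BOS     115     Data
3    BOS     101       HR
4    BOS     121       HR
6    NYC      90  Finance
7    NYC      96      Ops
drop duplicate dept (keep=first):
  office  salary     dept
0    BOS     154     Data
3    BOS     101       HR
6    NYC      90  Finance
7    NYC      96      Ops
add column salary_plus_10 = t['salary'] + 10:
  office  salary     dept  salary_plus_10
0    BOS     154     Data             164
3    BOS     101       HR             111
6    NYC      90  Finance             100
7    NYC      96      Ops             106
sum of column 'salary_plus_10' → 481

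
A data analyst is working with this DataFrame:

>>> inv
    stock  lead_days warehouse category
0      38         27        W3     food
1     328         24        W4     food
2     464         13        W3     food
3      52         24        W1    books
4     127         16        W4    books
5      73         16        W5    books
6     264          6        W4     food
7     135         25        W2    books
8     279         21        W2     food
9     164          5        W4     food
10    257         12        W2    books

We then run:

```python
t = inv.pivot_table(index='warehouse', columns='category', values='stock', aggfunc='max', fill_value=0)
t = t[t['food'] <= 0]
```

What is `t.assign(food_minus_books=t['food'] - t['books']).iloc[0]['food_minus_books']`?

pivot: rows=warehouse, cols=category, max(stock):
category   books  food
warehouse             
W1            52     0
W2           257   279
W3             0   464
W4           127   328
W5            73     0
filter rows where food <= 0:
category   books  food
warehouse             
W1            52     0
W5            73     0
add column food_minus_books = t['food'] - t['books']:
category   books  food  food_minus_books
warehouse                               
W1            52     0               -52
W5            73     0               -73
Reading off the value at position 0, column 'food_minus_books', we get -52.

-52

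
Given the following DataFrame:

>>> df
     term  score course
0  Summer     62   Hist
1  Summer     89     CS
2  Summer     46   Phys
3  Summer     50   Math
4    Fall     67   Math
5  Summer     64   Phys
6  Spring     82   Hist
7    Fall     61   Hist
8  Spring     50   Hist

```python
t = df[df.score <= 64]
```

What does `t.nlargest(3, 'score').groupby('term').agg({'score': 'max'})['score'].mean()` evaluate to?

62.5

filter rows where score <= 64:
     term  score course
0  Summer     62   Hist
2  Summer     46   Phys
3  Summer     50   Math
5  Summer     64   Phys
7    Fall     61   Hist
8  Spring     50   Hist
take 3 rows with largest score:
     term  score course
5  Summer     64   Phys
0  Summer     62   Hist
7    Fall     61   Hist
group by term, max of score:
        score
term         
Fall       61
Summer     64
Reading off the mean of column 'score', we get 62.5.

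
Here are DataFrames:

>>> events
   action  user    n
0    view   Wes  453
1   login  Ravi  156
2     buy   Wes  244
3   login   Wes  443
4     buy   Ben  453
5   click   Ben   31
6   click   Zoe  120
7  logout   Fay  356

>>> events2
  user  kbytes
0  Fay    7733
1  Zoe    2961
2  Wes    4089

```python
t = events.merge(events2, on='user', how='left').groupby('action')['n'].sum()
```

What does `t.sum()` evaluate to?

2256

merge on 'user' (how='left') → 8 rows:
   action  user    n  kbytes
0    view   Wes  453  4089.0
1   login  Ravi  156     NaN
2     buy   Wes  244  4089.0
3   login   Wes  443  4089.0
4     buy   Ben  453     NaN
5   click   Ben   31     NaN
6   click   Zoe  120  2961.0
7  logout   Fay  356  7733.0
group by action, sum of n:
action
buy       697
click     151
login     599
logout    356
view      453
Name: n, dtype: int64
Then the sum of the resulting series: 2256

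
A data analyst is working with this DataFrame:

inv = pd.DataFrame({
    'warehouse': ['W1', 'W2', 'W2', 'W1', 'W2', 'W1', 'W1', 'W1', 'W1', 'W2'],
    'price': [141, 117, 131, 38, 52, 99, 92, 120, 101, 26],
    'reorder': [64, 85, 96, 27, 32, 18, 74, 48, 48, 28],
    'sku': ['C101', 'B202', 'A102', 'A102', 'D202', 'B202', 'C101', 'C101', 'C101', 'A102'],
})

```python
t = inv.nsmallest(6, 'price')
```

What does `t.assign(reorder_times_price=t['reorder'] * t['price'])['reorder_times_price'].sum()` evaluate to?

16856

take 6 rows with smallest price:
  warehouse  price  reorder   sku
9        W2     26       28  A102
3        W1     38       27  A102
4        W2     52       32  D202
6        W1     92       74  C101
5        W1     99       18  B202
8        W1    101       48  C101
add column reorder_times_price = t['reorder'] * t['price']:
  warehouse  price  reorder   sku  reorder_times_price
9        W2     26       28  A102                  728
3        W1     38       27  A102                 1026
4        W2     52       32  D202                 1664
6        W1     92       74  C101                 6808
5        W1     99       18  B202                 1782
8        W1    101       48  C101                 4848
Reading off the sum of column 'reorder_times_price', we get 16856.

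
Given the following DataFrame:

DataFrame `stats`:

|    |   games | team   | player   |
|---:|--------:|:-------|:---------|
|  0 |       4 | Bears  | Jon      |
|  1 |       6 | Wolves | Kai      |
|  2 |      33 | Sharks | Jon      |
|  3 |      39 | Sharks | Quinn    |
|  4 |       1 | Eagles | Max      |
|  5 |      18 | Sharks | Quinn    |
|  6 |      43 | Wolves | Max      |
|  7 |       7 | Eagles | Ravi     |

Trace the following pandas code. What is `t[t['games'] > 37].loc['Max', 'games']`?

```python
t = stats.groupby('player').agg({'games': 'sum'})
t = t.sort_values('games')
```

44

group by player, sum of games:
        games
player       
Jon        37
Kai         6
Max        44
Quinn      57
Ravi        7
sort by games:
        games
player       
Kai         6
Ravi        7
Jon        37
Max        44
Quinn      57
filter rows where games > 37:
        games
player       
Max        44
Quinn      57
Reading off the value at row 'Max', column 'games', we get 44.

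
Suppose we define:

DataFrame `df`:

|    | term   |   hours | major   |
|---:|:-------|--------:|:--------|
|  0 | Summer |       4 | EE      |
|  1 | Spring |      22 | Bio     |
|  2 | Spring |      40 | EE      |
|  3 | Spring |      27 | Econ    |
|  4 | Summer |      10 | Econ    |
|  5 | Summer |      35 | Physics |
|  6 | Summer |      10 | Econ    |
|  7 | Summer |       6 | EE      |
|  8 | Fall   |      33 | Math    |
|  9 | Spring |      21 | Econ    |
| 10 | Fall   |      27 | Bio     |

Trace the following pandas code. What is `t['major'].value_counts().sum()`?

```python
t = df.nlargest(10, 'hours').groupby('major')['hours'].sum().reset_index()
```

5

take 10 rows with largest hours:
      term  hours    major
2   Spring     40       EE
5   Summer     35  Physics
8     Fall     33     Math
3   Spring     27     Econ
10    Fall     27      Bio
1   Spring     22      Bio
9   Spring     21     Econ
4   Summer     10     Econ
6   Summer     10     Econ
7   Summer      6       EE
group by major, sum of hours:
major
Bio        49
EE         46
Econ       68
Math       33
Physics    35
Name: hours, dtype: int64
reset_index():
     major  hours
0      Bio     49
1       EE     46
2     Econ     68
3     Math     33
4  Physics     35
value_counts of major:
major
Bio        1
EE         1
Econ       1
Math       1
Physics    1
Name: count, dtype: int64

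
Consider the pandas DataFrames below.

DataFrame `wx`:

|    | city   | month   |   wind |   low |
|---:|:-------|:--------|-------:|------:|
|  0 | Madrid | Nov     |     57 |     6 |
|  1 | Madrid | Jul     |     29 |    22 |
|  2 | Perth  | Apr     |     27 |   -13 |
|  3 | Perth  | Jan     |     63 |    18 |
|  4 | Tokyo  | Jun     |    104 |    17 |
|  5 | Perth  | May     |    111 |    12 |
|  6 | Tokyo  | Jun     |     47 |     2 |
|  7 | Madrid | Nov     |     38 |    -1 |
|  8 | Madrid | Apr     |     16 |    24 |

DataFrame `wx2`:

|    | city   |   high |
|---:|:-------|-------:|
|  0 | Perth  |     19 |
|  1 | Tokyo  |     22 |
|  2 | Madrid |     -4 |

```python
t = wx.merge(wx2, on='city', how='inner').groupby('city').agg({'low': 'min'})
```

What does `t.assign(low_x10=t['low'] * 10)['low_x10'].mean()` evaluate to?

merge on 'city' (how='inner') → 9 rows:
     city month  wind  low  high
0  Madrid   Nov    57    6    -4
1  Madrid   Jul    29   22    -4
2   Perth   Apr    27  -13    19
3   Perth   Jan    63   18    19
4   Tokyo   Jun   104   17    22
5   Perth   May   111   12    19
6   Tokyo   Jun    47    2    22
7  Madrid   Nov    38   -1    -4
8  Madrid   Apr    16   24    -4
group by city, min of low:
        low
city       
Madrid   -1
Perth   -13
Tokyo     2
add column low_x10 = t['low'] * 10:
        low  low_x10
city                
Madrid   -1      -10
Perth   -13     -130
Tokyo     2       20
The mean of column 'low_x10' is -40.0.

-40.0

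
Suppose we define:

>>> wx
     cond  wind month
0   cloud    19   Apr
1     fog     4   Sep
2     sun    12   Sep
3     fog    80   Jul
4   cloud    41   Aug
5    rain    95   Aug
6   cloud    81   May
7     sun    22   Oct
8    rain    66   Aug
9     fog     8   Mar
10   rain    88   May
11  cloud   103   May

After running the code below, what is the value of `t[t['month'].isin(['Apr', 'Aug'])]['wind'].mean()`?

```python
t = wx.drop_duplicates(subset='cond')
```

57.0

drop duplicate cond (keep=first):
    cond  wind month
0  cloud    19   Apr
1    fog     4   Sep
2    sun    12   Sep
5   rain    95   Aug
filter rows where month in ['Apr', 'Aug']:
    cond  wind month
0  cloud    19   Apr
5   rain    95   Aug
Finally, mean of column 'wind' = 57.0.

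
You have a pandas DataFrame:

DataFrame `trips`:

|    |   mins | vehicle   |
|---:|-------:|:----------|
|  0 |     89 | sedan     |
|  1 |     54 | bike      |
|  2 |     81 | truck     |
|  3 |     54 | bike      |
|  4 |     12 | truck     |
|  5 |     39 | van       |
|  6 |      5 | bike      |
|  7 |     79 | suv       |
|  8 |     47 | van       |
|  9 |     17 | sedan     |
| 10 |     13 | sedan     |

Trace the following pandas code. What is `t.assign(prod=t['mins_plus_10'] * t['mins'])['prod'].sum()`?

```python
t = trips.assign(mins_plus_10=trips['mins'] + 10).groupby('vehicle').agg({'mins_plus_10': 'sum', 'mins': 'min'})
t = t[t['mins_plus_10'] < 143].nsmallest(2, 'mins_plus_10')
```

add column mins_plus_10 = trips['mins'] + 10:
    mins vehicle  mins_plus_10
0     89   sedan            99
1     54    bike            64
2     81   truck            91
3     54    bike            64
4     12   truck            22
5     39     van            49
6      5    bike            15
7     79     suv            89
8     47     van            57
9     17   sedan            27
10    13   sedan            23
group by vehicle: sum(mins_plus_10), min(mins):
         mins_plus_10  mins
vehicle                    
bike              143     5
sedan             149    13
suv                89    79
truck             113    12
van               106    39
filter rows where mins_plus_10 < 143:
         mins_plus_10  mins
vehicle                    
suv                89    79
truck             113    12
van               106    39
take 2 rows with smallest mins_plus_10:
         mins_plus_10  mins
vehicle                    
suv                89    79
van               106    39
add column prod = t['mins_plus_10'] * t['mins']:
         mins_plus_10  mins  prod
vehicle                          
suv                89    79  7031
van               106    39  4134

11165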